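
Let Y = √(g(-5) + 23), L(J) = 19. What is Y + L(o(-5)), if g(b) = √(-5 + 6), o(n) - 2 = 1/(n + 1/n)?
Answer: 19 + 2*√6 ≈ 23.899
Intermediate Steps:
o(n) = 2 + 1/(n + 1/n)
g(b) = 1 (g(b) = √1 = 1)
Y = 2*√6 (Y = √(1 + 23) = √24 = 2*√6 ≈ 4.8990)
Y + L(o(-5)) = 2*√6 + 19 = 19 + 2*√6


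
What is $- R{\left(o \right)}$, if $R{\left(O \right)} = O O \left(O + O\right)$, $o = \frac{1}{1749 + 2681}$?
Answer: $- \frac{1}{43469153500} \approx -2.3005 \cdot 10^{-11}$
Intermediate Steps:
$o = \frac{1}{4430} \approx 0.00022573$
$R{\left(O \right)} = 2 O^{3}$ ($R{\left(O \right)} = O^{2} \cdot 2 O = 2 O^{3}$)
$- R{\left(o \right)} = - \frac{2}{86938307000} = \left(-1\right) \frac{1}{43469153500} = - \frac{1}{43469153500}$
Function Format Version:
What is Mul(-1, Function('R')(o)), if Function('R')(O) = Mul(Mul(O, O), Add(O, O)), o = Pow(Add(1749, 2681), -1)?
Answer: Rational(-1, 43469153500) ≈ -2.3005e-11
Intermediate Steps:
o = Rational(1, 4430) (o = Pow(4430, -1) = Rational(1, 4430) ≈ 0.00022573)
Function('R')(O) = Mul(2, Pow(O, 3)) (Function('R')(O) = Mul(Pow(O, 2), Mul(2, O)) = Mul(2, Pow(O, 3)))
Mul(-1, Function('R')(o)) = Mul(-1, Mul(2, Pow(Rational(1, 4430), 3))) = Mul(-1, Mul(2, Rational(1, 86938307000))) = Mul(-1, Rational(1, 43469153500)) = Rational(-1, 43469153500)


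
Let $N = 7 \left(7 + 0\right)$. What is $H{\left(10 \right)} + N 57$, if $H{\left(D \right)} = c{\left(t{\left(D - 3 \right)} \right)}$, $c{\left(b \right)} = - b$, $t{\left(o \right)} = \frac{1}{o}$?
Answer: $\frac{19550}{7} \approx 2792.9$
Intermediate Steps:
$N = 49$ ($N = 7 \cdot 7 = 49$)
$H{\left(D \right)} = - \frac{1}{-3 + D}$ ($H{\left(D \right)} = - \frac{1}{D - 3} = - \frac{1}{-3 + D}$)
$H{\left(10 \right)} + N 57 = - \frac{1}{-3 + 10} + 49 \cdot 57 = - \frac{1}{7} + 2793 = \frac{19550}{7}$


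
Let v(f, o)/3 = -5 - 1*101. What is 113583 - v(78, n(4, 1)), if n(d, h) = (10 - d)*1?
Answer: 113901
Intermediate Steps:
n(d, h) = 10 - d
v(f, o) = -318 (v(f, o) = 3*(-5 - 1*101) = 3*(-5 - 101) = 3*(-106) = -318)
113583 - v(78, n(4, 1)) = 113583 - 1*(-318) = 113583 + 318 = 113901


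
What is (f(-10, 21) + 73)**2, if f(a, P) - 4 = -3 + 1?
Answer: 5625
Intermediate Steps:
f(a, P) = 2 (f(a, P) = 4 + (-3 + 1) = 4 - 2 = 2)
(f(-10, 21) + 73)**2 = (2 + 73)**2 = 75**2 = 5625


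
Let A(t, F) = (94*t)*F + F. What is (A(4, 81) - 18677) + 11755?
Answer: 23615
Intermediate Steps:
A(t, F) = F + 94*F*t (A(t, F) = 94*F*t + F = F + 94*F*t)
(A(4, 81) - 18677) + 11755 = (81*(1 + 94*4) - 18677) + 11755 = (81*(1 + 376) - 18677) + 11755 = (81*377 - 18677) + 11755 = (30537 - 18677) + 11755 = 11860 + 11755 = 23615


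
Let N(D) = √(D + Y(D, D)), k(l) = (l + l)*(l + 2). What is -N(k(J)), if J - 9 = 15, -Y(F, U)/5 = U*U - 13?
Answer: -I*√7786207 ≈ -2790.4*I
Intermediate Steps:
Y(F, U) = 65 - 5*U² (Y(F, U) = -5*(U*U - 13) = -5*(U² - 13) = -5*(-13 + U²) = 65 - 5*U²)
J = 24 (J = 9 + 15 = 24)
k(l) = 2*l*(2 + l) (k(l) = (2*l)*(2 + l) = 2*l*(2 + l))
N(D) = √(65 + D - 5*D²) (N(D) = √(D + (65 - 5*D²)) = √(65 + D - 5*D²))
-N(k(J)) = -√(65 + 2*24*(2 + 24) - 5*2304*(2 + 24)²) = -√(65 + 2*24*26 - 5*(2*24*26)²) = -√(65 + 1248 - 5*1248²) = -√(65 + 1248 - 5*1557504) = -√(65 + 1248 - 7787520) = -√(-7786207) = -I*√7786207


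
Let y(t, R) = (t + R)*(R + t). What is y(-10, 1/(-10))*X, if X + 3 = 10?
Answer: 71407/100 ≈ 714.07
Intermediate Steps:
X = 7 (X = -3 + 10 = 7)
y(t, R) = (R + t)² (y(t, R) = (R + t)*(R + t) = (R + t)²)
y(-10, 1/(-10))*X = (1/(-10) - 10)²*7 = (-⅒ - 10)²*7 = (-101/10)²*7 = (10201/100)*7 = 71407/100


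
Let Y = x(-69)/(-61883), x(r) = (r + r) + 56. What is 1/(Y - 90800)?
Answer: -61883/5618976318 ≈ -1.1013e-5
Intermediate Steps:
x(r) = 56 + 2*r (x(r) = 2*r + 56 = 56 + 2*r)
Y = 82/61883 (Y = (56 + 2*(-69))/(-61883) = (56 - 138)*(-1/61883) = -82*(-1/61883) = 82/61883 ≈ 0.0013251)
1/(Y - 90800) = 1/(82/61883 - 90800) = 1/(-5618976318/61883) = -61883/5618976318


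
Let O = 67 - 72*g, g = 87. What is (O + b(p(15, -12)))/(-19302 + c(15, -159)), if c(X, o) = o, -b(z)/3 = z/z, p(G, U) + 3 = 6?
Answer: 6200/19461 ≈ 0.31859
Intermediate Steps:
p(G, U) = 3 (p(G, U) = -3 + 6 = 3)
b(z) = -3 (b(z) = -3*z/z = -3*1 = -3)
O = -6197 (O = 67 - 72*87 = 67 - 6264 = -6197)
(O + b(p(15, -12)))/(-19302 + c(15, -159)) = (-6197 - 3)/(-19302 - 159) = -6200/(-19461) = -6200*(-1/19461) = 6200/19461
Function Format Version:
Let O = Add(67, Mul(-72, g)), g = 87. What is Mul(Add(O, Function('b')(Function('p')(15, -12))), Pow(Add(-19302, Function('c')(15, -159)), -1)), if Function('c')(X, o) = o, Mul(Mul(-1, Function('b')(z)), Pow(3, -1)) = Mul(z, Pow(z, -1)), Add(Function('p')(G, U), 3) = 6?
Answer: Rational(6200, 19461) ≈ 0.31859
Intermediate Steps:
Function('p')(G, U) = 3 (Function('p')(G, U) = Add(-3, 6) = 3)
Function('b')(z) = -3 (Function('b')(z) = Mul(-3, Mul(z, Pow(z, -1))) = Mul(-3, 1) = -3)
O = -6197 (O = Add(67, Mul(-72, 87)) = Add(67, -6264) = -6197)
Mul(Add(O, Function('b')(Function('p')(15, -12))), Pow(Add(-19302, Function('c')(15, -159)), -1)) = Mul(Add(-6197, -3), Pow(Add(-19302, -159), -1)) = Mul(-6200, Pow(-19461, -1)) = Mul(-6200, Rational(-1, 19461)) = Rational(6200, 19461)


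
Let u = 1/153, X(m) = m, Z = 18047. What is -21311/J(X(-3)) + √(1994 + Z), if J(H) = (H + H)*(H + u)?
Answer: -1086861/916 + 7*√409 ≈ -1045.0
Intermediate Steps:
u = 1/153 ≈ 0.0065359
J(H) = 2*H*(1/153 + H) (J(H) = (H + H)*(H + 1/153) = (2*H)*(1/153 + H) = 2*H*(1/153 + H))
-21311/J(X(-3)) + √(1994 + Z) = -21311*(-51/(2*(1 + 153*(-3)))) + √(1994 + 18047) = -21311*(-51/(2*(1 - 459))) + √20041 = -21311/((2/153)*(-3)*(-458)) + 7*√409 = -21311/916/51 + 7*√409 = -21311*51/916 + 7*√409 = -1086861/916 + 7*√409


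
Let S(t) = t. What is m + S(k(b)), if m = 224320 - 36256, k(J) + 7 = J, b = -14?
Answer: 188043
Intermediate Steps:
k(J) = -7 + J
m = 188064
m + S(k(b)) = 188064 + (-7 - 14) = 188064 - 21 = 188043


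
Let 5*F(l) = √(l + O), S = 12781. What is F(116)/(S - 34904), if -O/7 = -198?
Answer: -√1502/110615 ≈ -0.00035037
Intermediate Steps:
O = 1386 (O = -7*(-198) = 1386)
F(l) = √(1386 + l)/5 (F(l) = √(l + 1386)/5 = √(1386 + l)/5)
F(116)/(S - 34904) = (√(1386 + 116)/5)/(12781 - 34904) = (√1502/5)/(-22123) = (√1502/5)*(-1/22123) = -√1502/110615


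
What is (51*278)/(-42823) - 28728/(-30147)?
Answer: 15741078/25313431 ≈ 0.62185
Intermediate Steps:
(51*278)/(-42823) - 28728/(-30147) = 14178*(-1/42823) - 28728*(-1/30147) = -834/2519 + 9576/10049 = 15741078/25313431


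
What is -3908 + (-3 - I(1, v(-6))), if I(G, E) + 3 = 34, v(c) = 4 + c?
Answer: -3942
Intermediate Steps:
I(G, E) = 31 (I(G, E) = -3 + 34 = 31)
-3908 + (-3 - I(1, v(-6))) = -3908 + (-3 - 1*31) = -3908 + (-3 - 31) = -3908 - 34 = -3942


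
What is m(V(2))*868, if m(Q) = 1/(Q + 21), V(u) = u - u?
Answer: 124/3 ≈ 41.333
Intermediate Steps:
V(u) = 0
m(Q) = 1/(21 + Q)
m(V(2))*868 = 868/(21 + 0) = 868/21 = (1/21)*868 = 124/3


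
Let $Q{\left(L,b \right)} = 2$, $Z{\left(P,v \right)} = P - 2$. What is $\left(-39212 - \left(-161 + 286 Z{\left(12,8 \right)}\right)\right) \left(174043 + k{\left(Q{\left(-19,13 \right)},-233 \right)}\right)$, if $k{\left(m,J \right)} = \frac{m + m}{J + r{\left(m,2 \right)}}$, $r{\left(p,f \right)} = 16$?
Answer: $- \frac{1582866441897}{217} \approx -7.2943 \cdot 10^{9}$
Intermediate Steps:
$Z{\left(P,v \right)} = -2 + P$ ($Z{\left(P,v \right)} = P - 2 = -2 + P$)
$k{\left(m,J \right)} = \frac{2 m}{16 + J}$ ($k{\left(m,J \right)} = \frac{m + m}{J + 16} = \frac{2 m}{16 + J}$)
$\left(-39212 - \left(-161 + 286 Z{\left(12,8 \right)}\right)\right) \left(174043 + k{\left(Q{\left(-19,13 \right)},-233 \right)}\right) = \left(-39212 + \left(161 - 286 \left(-2 + 12\right)\right)\right) \left(174043 + 2 \cdot 2 \frac{1}{16 - 233}\right) = \left(-39212 + \left(161 - 2860\right)\right) \left(174043 + 2 \cdot 2 \frac{1}{-217}\right) = \left(-39212 + \left(161 - 2860\right)\right) \left(174043 + 2 \cdot 2 \left(- \frac{1}{217}\right)\right) = \left(-39212 - 2699\right) \left(174043 - \frac{4}{217}\right) = \left(-41911\right) \frac{37767327}{217} = - \frac{1582866441897}{217}$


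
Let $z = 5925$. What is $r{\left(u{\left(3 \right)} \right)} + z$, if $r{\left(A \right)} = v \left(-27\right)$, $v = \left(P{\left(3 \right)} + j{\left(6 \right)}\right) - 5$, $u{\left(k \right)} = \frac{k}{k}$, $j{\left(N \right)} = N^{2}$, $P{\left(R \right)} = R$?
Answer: $5007$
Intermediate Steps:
$u{\left(k \right)} = 1$
$v = 34$ ($v = \left(3 + 6^{2}\right) - 5 = \left(3 + 36\right) - 5 = 39 - 5 = 34$)
$r{\left(A \right)} = -918$ ($r{\left(A \right)} = 34 \left(-27\right) = -918$)
$r{\left(u{\left(3 \right)} \right)} + z = -918 + 5925 = 5007$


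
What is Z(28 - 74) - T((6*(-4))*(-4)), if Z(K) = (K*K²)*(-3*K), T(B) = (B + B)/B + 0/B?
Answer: -13432370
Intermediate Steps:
T(B) = 2 (T(B) = (2*B)/B + 0 = 2 + 0 = 2)
Z(K) = -3*K⁴ (Z(K) = K³*(-3*K) = -3*K⁴)
Z(28 - 74) - T((6*(-4))*(-4)) = -3*(28 - 74)⁴ - 1*2 = -3*(-46)⁴ - 2 = -3*4477456 - 2 = -13432368 - 2 = -13432370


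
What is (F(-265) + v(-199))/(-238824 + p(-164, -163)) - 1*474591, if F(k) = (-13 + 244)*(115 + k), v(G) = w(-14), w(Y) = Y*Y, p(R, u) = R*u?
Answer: -50328459959/106046 ≈ -4.7459e+5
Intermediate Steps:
w(Y) = Y²
v(G) = 196 (v(G) = (-14)² = 196)
F(k) = 26565 + 231*k (F(k) = 231*(115 + k) = 26565 + 231*k)
(F(-265) + v(-199))/(-238824 + p(-164, -163)) - 1*474591 = ((26565 + 231*(-265)) + 196)/(-238824 - 164*(-163)) - 1*474591 = ((26565 - 61215) + 196)/(-238824 + 26732) - 474591 = (-34650 + 196)/(-212092) - 474591 = -34454*(-1/212092) - 474591 = 17227/106046 - 474591 = -50328459959/106046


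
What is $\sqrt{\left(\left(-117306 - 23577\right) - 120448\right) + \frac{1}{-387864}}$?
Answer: $\frac{i \sqrt{1092062196376390}}{64644} \approx 511.21 i$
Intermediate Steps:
$\sqrt{\left(\left(-117306 - 23577\right) - 120448\right) + \frac{1}{-387864}} = \sqrt{\left(-140883 - 120448\right) - \frac{1}{387864}} = \sqrt{-261331 - \frac{1}{387864}} = \sqrt{- \frac{101360886985}{387864}} = \frac{i \sqrt{1092062196376390}}{64644}$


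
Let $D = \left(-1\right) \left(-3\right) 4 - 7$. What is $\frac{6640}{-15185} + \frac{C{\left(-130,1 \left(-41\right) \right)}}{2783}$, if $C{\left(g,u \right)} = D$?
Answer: $- \frac{3680639}{8451971} \approx -0.43548$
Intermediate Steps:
$D = 5$ ($D = 3 \cdot 4 - 7 = 12 - 7 = 5$)
$C{\left(g,u \right)} = 5$
$\frac{6640}{-15185} + \frac{C{\left(-130,1 \left(-41\right) \right)}}{2783} = \frac{6640}{-15185} + \frac{5}{2783} = 6640 \left(- \frac{1}{15185}\right) + 5 \cdot \frac{1}{2783} = - \frac{1328}{3037} + \frac{5}{2783} = - \frac{3680639}{8451971}$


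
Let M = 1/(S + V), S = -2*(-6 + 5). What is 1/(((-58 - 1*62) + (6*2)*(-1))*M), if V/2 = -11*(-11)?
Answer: -61/33 ≈ -1.8485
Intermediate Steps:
V = 242 (V = 2*(-11*(-11)) = 2*121 = 242)
S = 2 (S = -2*(-1) = 2)
M = 1/244 (M = 1/(2 + 242) = 1/244 ≈ 0.0040984)
1/(((-58 - 1*62) + (6*2)*(-1))*M) = 1/(((-58 - 1*62) + (6*2)*(-1))*(1/244)) = 1/(((-58 - 62) + 12*(-1))*(1/244)) = 1/((-120 - 12)*(1/244)) = 1/(-132*1/244) = 1/(-33/61) = -61/33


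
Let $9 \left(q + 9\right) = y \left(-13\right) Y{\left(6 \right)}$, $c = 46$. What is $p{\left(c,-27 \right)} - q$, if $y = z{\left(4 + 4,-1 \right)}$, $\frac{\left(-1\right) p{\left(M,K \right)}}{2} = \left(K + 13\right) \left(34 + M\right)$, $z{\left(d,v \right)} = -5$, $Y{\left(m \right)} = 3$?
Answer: $\frac{6682}{3} \approx 2227.3$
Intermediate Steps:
$p{\left(M,K \right)} = - 2 \left(13 + K\right) \left(34 + M\right)$ ($p{\left(M,K \right)} = - 2 \left(K + 13\right) \left(34 + M\right) = - 2 \left(13 + K\right) \left(34 + M\right)$)
$y = -5$
$q = \frac{38}{3}$ ($q = -9 + \frac{\left(-5\right) \left(-13\right) 3}{9} = -9 + \frac{65 \cdot 3}{9} = -9 + \frac{1}{9} \cdot 195 = -9 + \frac{65}{3} = \frac{38}{3} \approx 12.667$)
$p{\left(c,-27 \right)} - q = \left(-884 - -1836 - 1196 - \left(-54\right) 46\right) - \frac{38}{3} = \left(-884 + 1836 - 1196 + 2484\right) - \frac{38}{3} = 2240 - \frac{38}{3} = \frac{6682}{3}$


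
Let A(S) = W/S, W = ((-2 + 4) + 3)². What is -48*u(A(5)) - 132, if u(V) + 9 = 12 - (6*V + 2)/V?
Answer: 156/5 ≈ 31.200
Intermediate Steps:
W = 25 (W = (2 + 3)² = 5² = 25)
A(S) = 25/S
u(V) = 3 - (2 + 6*V)/V (u(V) = -9 + (12 - (6*V + 2)/V) = -9 + (12 - (2 + 6*V)/V) = 3 - (2 + 6*V)/V)
-48*u(A(5)) - 132 = -48*(-3 - 2/(25/5)) - 132 = -48*(-3 - 2/(25*(⅕))) - 132 = -48*(-3 - 2/5) - 132 = -48*(-3 - 2*⅕) - 132 = -48*(-3 - ⅖) - 132 = -48*(-17/5) - 132 = 816/5 - 132 = 156/5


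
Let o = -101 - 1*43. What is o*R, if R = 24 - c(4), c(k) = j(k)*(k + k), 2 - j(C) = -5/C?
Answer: 288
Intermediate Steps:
j(C) = 2 + 5/C (j(C) = 2 - (-5)/C = 2 + 5/C)
c(k) = 2*k*(2 + 5/k) (c(k) = (2 + 5/k)*(k + k) = (2 + 5/k)*(2*k) = 2*k*(2 + 5/k))
o = -144 (o = -101 - 43 = -144)
R = -2 (R = 24 - (10 + 4*4) = 24 - (10 + 16) = 24 - 1*26 = 24 - 26 = -2)
o*R = -144*(-2) = 288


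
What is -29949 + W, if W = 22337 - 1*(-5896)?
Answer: -1716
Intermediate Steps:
W = 28233 (W = 22337 + 5896 = 28233)
-29949 + W = -29949 + 28233 = -1716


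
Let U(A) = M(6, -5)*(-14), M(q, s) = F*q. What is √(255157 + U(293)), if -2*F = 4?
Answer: 5*√10213 ≈ 505.30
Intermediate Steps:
F = -2 (F = -½*4 = -2)
M(q, s) = -2*q
U(A) = 168 (U(A) = -2*6*(-14) = -12*(-14) = 168)
√(255157 + U(293)) = √(255157 + 168) = √255325 = 5*√10213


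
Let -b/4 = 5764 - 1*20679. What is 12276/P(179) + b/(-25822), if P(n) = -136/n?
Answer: -7093684981/438974 ≈ -16160.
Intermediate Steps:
b = 59660 (b = -4*(5764 - 1*20679) = -4*(5764 - 20679) = -4*(-14915) = 59660)
12276/P(179) + b/(-25822) = 12276/((-136/179)) + 59660/(-25822) = 12276/((-136*1/179)) + 59660*(-1/25822) = 12276/(-136/179) - 29830/12911 = 12276*(-179/136) - 29830/12911 = -549351/34 - 29830/12911 = -7093684981/438974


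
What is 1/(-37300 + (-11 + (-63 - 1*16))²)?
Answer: -1/29200 ≈ -3.4247e-5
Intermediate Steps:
1/(-37300 + (-11 + (-63 - 1*16))²) = 1/(-37300 + (-11 + (-63 - 16))²) = 1/(-37300 + (-11 - 79)²) = 1/(-37300 + (-90)²) = 1/(-37300 + 8100) = 1/(-29200) = -1/29200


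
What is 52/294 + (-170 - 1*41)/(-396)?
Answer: 13771/19404 ≈ 0.70970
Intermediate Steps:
52/294 + (-170 - 1*41)/(-396) = 52*(1/294) + (-170 - 41)*(-1/396) = 26/147 - 211*(-1/396) = 26/147 + 211/396 = 13771/19404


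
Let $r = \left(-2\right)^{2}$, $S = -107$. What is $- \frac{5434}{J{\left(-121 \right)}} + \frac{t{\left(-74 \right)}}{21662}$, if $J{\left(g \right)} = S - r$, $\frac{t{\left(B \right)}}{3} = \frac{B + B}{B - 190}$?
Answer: $\frac{2589652883}{52898604} \approx 48.955$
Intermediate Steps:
$t{\left(B \right)} = \frac{6 B}{-190 + B}$ ($t{\left(B \right)} = 3 \frac{B + B}{B - 190} = 3 \frac{2 B}{-190 + B} = \frac{6 B}{-190 + B}$)
$r = 4$
$J{\left(g \right)} = -111$ ($J{\left(g \right)} = -107 - 4 = -111$)
$- \frac{5434}{J{\left(-121 \right)}} + \frac{t{\left(-74 \right)}}{21662} = - \frac{5434}{-111} + \frac{6 \left(-74\right) \frac{1}{-190 - 74}}{21662} = \left(-5434\right) \left(- \frac{1}{111}\right) + 6 \left(-74\right) \frac{1}{-264} \cdot \frac{1}{21662} = \frac{5434}{111} + 6 \left(-74\right) \left(- \frac{1}{264}\right) \frac{1}{21662} = \frac{5434}{111} + \frac{37}{22} \cdot \frac{1}{21662} = \frac{5434}{111} + \frac{37}{476564} = \frac{2589652883}{52898604}$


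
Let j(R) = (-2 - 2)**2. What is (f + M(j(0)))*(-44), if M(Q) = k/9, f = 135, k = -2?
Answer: -53372/9 ≈ -5930.2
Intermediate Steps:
j(R) = 16 (j(R) = (-4)**2 = 16)
M(Q) = -2/9
(f + M(j(0)))*(-44) = (135 - 2/9)*(-44) = (1213/9)*(-44) = -53372/9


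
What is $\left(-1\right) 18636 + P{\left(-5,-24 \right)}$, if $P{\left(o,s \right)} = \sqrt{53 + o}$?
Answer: $-18636 + 4 \sqrt{3} \approx -18629.0$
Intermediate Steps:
$\left(-1\right) 18636 + P{\left(-5,-24 \right)} = \left(-1\right) 18636 + \sqrt{53 - 5} = -18636 + \sqrt{48} = -18636 + 4 \sqrt{3}$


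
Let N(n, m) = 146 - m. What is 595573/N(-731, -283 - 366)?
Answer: 595573/795 ≈ 749.15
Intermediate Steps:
595573/N(-731, -283 - 366) = 595573/(146 - (-283 - 366)) = 595573/(146 - 1*(-649)) = 595573/(146 + 649) = 595573/795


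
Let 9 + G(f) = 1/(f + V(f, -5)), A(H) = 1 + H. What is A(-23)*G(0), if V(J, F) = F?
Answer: 1012/5 ≈ 202.40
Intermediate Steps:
G(f) = -9 + 1/(-5 + f) (G(f) = -9 + 1/(f - 5) = -9 + 1/(-5 + f))
A(-23)*G(0) = (1 - 23)*((46 - 9*0)/(-5 + 0)) = -22*(46 + 0)/(-5) = -(-22)*46/5 = -22*(-46/5) = 1012/5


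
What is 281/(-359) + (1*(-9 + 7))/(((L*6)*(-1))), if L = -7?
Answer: -6260/7539 ≈ -0.83035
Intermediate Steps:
281/(-359) + (1*(-9 + 7))/(((L*6)*(-1))) = 281/(-359) + (1*(-9 + 7))/((-7*6*(-1))) = 281*(-1/359) + (1*(-2))/((-42*(-1))) = -281/359 - 2/42 = -281/359 - 2*1/42 = -281/359 - 1/21 = -6260/7539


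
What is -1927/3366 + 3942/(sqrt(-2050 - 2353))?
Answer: -1927/3366 - 3942*I*sqrt(4403)/4403 ≈ -0.57249 - 59.408*I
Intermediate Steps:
-1927/3366 + 3942/(sqrt(-2050 - 2353)) = -1927*1/3366 + 3942/(sqrt(-4403)) = -1927/3366 + 3942/((I*sqrt(4403))) = -1927/3366 + 3942*(-I*sqrt(4403)/4403) = -1927/3366 - 3942*I*sqrt(4403)/4403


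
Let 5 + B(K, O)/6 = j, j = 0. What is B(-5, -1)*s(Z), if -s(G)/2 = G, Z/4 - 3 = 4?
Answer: 1680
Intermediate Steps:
Z = 28 (Z = 12 + 4*4 = 12 + 16 = 28)
B(K, O) = -30 (B(K, O) = -30 + 6*0 = -30 + 0 = -30)
s(G) = -2*G
B(-5, -1)*s(Z) = -(-60)*28 = -30*(-56) = 1680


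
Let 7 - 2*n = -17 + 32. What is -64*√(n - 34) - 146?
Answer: -146 - 64*I*√38 ≈ -146.0 - 394.52*I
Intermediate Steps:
n = -4 (n = 7/2 - (-17 + 32)/2 = 7/2 - ½*15 = 7/2 - 15/2 = -4)
-64*√(n - 34) - 146 = -64*√(-4 - 34) - 146 = -64*I*√38 - 146 = -146 - 64*I*√38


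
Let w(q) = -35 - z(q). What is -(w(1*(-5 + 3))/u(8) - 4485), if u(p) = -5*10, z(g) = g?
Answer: 224217/50 ≈ 4484.3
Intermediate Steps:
u(p) = -50
w(q) = -35 - q
-(w(1*(-5 + 3))/u(8) - 4485) = -((-35 - (-5 + 3))/(-50) - 4485) = -((-35 - (-2))*(-1/50) - 4485) = -((-35 - 1*(-2))*(-1/50) - 4485) = -((-35 + 2)*(-1/50) - 4485) = -(-33*(-1/50) - 4485) = -(33/50 - 4485) = -1*(-224217/50) = 224217/50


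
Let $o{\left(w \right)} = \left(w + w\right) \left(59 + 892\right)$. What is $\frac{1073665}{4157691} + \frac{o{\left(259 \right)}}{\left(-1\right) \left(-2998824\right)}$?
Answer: $\frac{877980965833}{2078030592564} \approx 0.42251$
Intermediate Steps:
$o{\left(w \right)} = 1902 w$ ($o{\left(w \right)} = 2 w 951 = 1902 w$)
$\frac{1073665}{4157691} + \frac{o{\left(259 \right)}}{\left(-1\right) \left(-2998824\right)} = \frac{1073665}{4157691} + \frac{1902 \cdot 259}{\left(-1\right) \left(-2998824\right)} = 1073665 \cdot \frac{1}{4157691} + \frac{492618}{2998824} = \frac{1073665}{4157691} + 492618 \cdot \frac{1}{2998824} = \frac{1073665}{4157691} + \frac{82103}{499804} = \frac{877980965833}{2078030592564}$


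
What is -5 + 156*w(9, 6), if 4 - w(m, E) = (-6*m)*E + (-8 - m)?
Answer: 53815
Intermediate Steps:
w(m, E) = 12 + m + 6*E*m (w(m, E) = 4 - ((-6*m)*E + (-8 - m)) = 4 - (-6*E*m + (-8 - m)) = 4 - (-8 - m - 6*E*m) = 4 + (8 + m + 6*E*m) = 12 + m + 6*E*m)
-5 + 156*w(9, 6) = -5 + 156*(12 + 9 + 6*6*9) = -5 + 156*(12 + 9 + 324) = -5 + 156*345 = -5 + 53820 = 53815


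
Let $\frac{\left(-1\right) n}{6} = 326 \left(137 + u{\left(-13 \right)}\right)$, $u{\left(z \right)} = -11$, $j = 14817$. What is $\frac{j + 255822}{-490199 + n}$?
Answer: $- \frac{270639}{736655} \approx -0.36739$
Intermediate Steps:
$n = -246456$ ($n = - 6 \cdot 326 \left(137 - 11\right) = - 6 \cdot 326 \cdot 126 = \left(-6\right) 41076 = -246456$)
$\frac{j + 255822}{-490199 + n} = \frac{14817 + 255822}{-490199 - 246456} = \frac{270639}{-736655} = 270639 \left(- \frac{1}{736655}\right) = - \frac{270639}{736655}$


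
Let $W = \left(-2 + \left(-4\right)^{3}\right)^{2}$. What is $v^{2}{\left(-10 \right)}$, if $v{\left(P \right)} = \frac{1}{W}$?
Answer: $\frac{1}{18974736} \approx 5.2702 \cdot 10^{-8}$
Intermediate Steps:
$W = 4356$ ($W = \left(-2 - 64\right)^{2} = \left(-66\right)^{2} = 4356$)
$v{\left(P \right)} = \frac{1}{4356}$
$v^{2}{\left(-10 \right)} = \left(\frac{1}{4356}\right)^{2} = \frac{1}{18974736}$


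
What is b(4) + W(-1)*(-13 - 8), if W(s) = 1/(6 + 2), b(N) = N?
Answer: 11/8 ≈ 1.3750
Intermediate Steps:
W(s) = 1/8
b(4) + W(-1)*(-13 - 8) = 4 + (-13 - 8)/8 = 4 + (1/8)*(-21) = 4 - 21/8 = 11/8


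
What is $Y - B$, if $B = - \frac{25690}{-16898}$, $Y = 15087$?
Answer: $\frac{18208174}{1207} \approx 15085.0$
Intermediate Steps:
$B = \frac{1835}{1207}$ ($B = \left(-25690\right) \left(- \frac{1}{16898}\right) = \frac{1835}{1207} \approx 1.5203$)
$Y - B = 15087 - \frac{1835}{1207} = \frac{18208174}{1207}$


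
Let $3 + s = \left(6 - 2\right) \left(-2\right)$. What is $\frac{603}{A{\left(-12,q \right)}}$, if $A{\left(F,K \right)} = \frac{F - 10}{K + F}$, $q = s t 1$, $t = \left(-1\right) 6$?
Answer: $- \frac{16281}{11} \approx -1480.1$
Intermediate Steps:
$t = -6$
$s = -11$ ($s = -3 + \left(6 - 2\right) \left(-2\right) = -3 + 4 \left(-2\right) = -3 - 8 = -11$)
$q = 66$ ($q = \left(-11\right) \left(-6\right) 1 = 66 \cdot 1 = 66$)
$A{\left(F,K \right)} = \frac{-10 + F}{F + K}$
$\frac{603}{A{\left(-12,q \right)}} = \frac{603}{\frac{1}{-12 + 66} \left(-10 - 12\right)} = \frac{603}{\frac{1}{54} \left(-22\right)} = \frac{603}{- \frac{11}{27}} = 603 \left(- \frac{27}{11}\right) = - \frac{16281}{11}$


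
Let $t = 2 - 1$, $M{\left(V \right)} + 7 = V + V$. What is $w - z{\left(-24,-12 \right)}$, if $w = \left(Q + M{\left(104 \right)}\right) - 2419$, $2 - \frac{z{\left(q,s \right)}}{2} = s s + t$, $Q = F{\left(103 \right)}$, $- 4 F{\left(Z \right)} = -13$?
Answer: $- \frac{7715}{4} \approx -1928.8$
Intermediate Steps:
$F{\left(Z \right)} = \frac{13}{4}$ ($F{\left(Z \right)} = \left(- \frac{1}{4}\right) \left(-13\right) = \frac{13}{4}$)
$Q = \frac{13}{4} \approx 3.25$
$M{\left(V \right)} = -7 + 2 V$ ($M{\left(V \right)} = -7 + \left(V + V\right) = -7 + 2 V$)
$t = 1$ ($t = 2 - 1 = 1$)
$z{\left(q,s \right)} = 2 - 2 s^{2}$ ($z{\left(q,s \right)} = 4 - 2 \left(s s + 1\right) = 4 - 2 \left(s^{2} + 1\right) = 4 - 2 \left(1 + s^{2}\right) = 4 - \left(2 + 2 s^{2}\right) = 2 - 2 s^{2}$)
$w = - \frac{8859}{4}$ ($w = \left(\frac{13}{4} + \left(-7 + 2 \cdot 104\right)\right) - 2419 = \left(\frac{13}{4} + \left(-7 + 208\right)\right) - 2419 = \left(\frac{13}{4} + 201\right) - 2419 = \frac{817}{4} - 2419 = - \frac{8859}{4} \approx -2214.8$)
$w - z{\left(-24,-12 \right)} = - \frac{8859}{4} - \left(2 - 2 \left(-12\right)^{2}\right) = - \frac{8859}{4} - \left(2 - 288\right) = - \frac{8859}{4} - -286 = - \frac{8859}{4} + 286 = - \frac{7715}{4}$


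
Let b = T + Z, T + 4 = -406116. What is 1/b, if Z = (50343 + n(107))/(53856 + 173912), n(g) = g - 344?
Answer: -113884/46250545027 ≈ -2.4623e-6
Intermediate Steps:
n(g) = -344 + g
Z = 25053/113884 (Z = (50343 + (-344 + 107))/(53856 + 173912) = (50343 - 237)/227768 = 50106*(1/227768) = 25053/113884 ≈ 0.21999)
T = -406120 (T = -4 - 406116 = -406120)
b = -46250545027/113884 (b = -406120 + 25053/113884 = -46250545027/113884 ≈ -4.0612e+5)
1/b = 1/(-46250545027/113884) = -113884/46250545027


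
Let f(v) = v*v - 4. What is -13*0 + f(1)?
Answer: -3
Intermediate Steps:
f(v) = -4 + v² (f(v) = v² - 4 = -4 + v²)
-13*0 + f(1) = -13*0 + (-4 + 1²) = 0 + (-4 + 1) = 0 - 3 = -3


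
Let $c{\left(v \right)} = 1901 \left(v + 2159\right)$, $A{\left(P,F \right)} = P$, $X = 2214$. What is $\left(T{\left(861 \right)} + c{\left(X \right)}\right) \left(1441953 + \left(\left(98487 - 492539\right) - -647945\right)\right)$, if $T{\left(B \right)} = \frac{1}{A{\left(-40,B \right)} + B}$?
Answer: $\frac{11574204800992164}{821} \approx 1.4098 \cdot 10^{13}$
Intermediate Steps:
$c{\left(v \right)} = 4104259 + 1901 v$ ($c{\left(v \right)} = 1901 \left(2159 + v\right) = 4104259 + 1901 v$)
$T{\left(B \right)} = \frac{1}{-40 + B}$
$\left(T{\left(861 \right)} + c{\left(X \right)}\right) \left(1441953 + \left(\left(98487 - 492539\right) - -647945\right)\right) = \left(\frac{1}{-40 + 861} + \left(4104259 + 1901 \cdot 2214\right)\right) \left(1441953 + \left(\left(98487 - 492539\right) - -647945\right)\right) = \left(\frac{1}{821} + \left(4104259 + 4208814\right)\right) \left(1441953 + \left(\left(98487 - 492539\right) + 647945\right)\right) = \left(\frac{1}{821} + 8313073\right) \left(1441953 + \left(-394052 + 647945\right)\right) = \frac{6825032934 \left(1441953 + 253893\right)}{821} = \frac{6825032934}{821} \cdot 1695846 = \frac{11574204800992164}{821}$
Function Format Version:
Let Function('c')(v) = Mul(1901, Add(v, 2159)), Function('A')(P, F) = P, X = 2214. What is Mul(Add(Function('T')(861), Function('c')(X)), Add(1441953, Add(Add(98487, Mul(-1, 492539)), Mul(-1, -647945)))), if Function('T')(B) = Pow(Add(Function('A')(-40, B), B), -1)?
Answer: Rational(11574204800992164, 821) ≈ 1.4098e+13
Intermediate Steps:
Function('c')(v) = Add(4104259, Mul(1901, v)) (Function('c')(v) = Mul(1901, Add(2159, v)) = Add(4104259, Mul(1901, v)))
Function('T')(B) = Pow(Add(-40, B), -1)
Mul(Add(Function('T')(861), Function('c')(X)), Add(1441953, Add(Add(98487, Mul(-1, 492539)), Mul(-1, -647945)))) = Mul(Add(Pow(Add(-40, 861), -1), Add(4104259, Mul(1901, 2214))), Add(1441953, Add(Add(98487, Mul(-1, 492539)), Mul(-1, -647945)))) = Mul(Add(Pow(821, -1), Add(4104259, 4208814)), Add(1441953, Add(Add(98487, -492539), 647945))) = Mul(Add(Rational(1, 821), 8313073), Add(1441953, Add(-394052, 647945))) = Mul(Rational(6825032934, 821), Add(1441953, 253893)) = Mul(Rational(6825032934, 821), 1695846) = Rational(11574204800992164, 821)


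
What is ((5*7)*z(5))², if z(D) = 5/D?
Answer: 1225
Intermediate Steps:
((5*7)*z(5))² = ((5*7)*(5/5))² = (35*(5*(⅕)))² = (35*1)² = 35² = 1225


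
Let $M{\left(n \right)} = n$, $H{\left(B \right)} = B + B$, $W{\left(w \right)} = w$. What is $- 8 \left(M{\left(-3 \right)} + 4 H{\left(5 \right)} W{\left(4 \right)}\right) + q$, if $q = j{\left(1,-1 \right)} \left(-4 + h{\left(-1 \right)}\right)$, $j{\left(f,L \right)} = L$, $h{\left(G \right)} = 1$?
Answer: $-1253$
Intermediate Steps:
$H{\left(B \right)} = 2 B$
$q = 3$ ($q = - (-4 + 1) = \left(-1\right) \left(-3\right) = 3$)
$- 8 \left(M{\left(-3 \right)} + 4 H{\left(5 \right)} W{\left(4 \right)}\right) + q = - 8 \left(-3 + 4 \cdot 2 \cdot 5 \cdot 4\right) + 3 = - 8 \left(-3 + 4 \cdot 10 \cdot 4\right) + 3 = - 8 \left(-3 + 40 \cdot 4\right) + 3 = - 8 \left(-3 + 160\right) + 3 = \left(-8\right) 157 + 3 = -1256 + 3 = -1253$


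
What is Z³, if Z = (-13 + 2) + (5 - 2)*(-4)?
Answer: -12167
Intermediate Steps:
Z = -23 (Z = -11 + 3*(-4) = -11 - 12 = -23)
Z³ = (-23)³ = -12167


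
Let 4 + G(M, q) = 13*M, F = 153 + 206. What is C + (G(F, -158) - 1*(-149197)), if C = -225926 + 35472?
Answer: -36594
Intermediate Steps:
F = 359
G(M, q) = -4 + 13*M
C = -190454
C + (G(F, -158) - 1*(-149197)) = -190454 + ((-4 + 13*359) - 1*(-149197)) = -190454 + ((-4 + 4667) + 149197) = -190454 + (4663 + 149197) = -190454 + 153860 = -36594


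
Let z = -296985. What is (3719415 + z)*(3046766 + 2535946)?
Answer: 19106441030160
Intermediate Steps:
(3719415 + z)*(3046766 + 2535946) = (3719415 - 296985)*(3046766 + 2535946) = 3422430*5582712 = 19106441030160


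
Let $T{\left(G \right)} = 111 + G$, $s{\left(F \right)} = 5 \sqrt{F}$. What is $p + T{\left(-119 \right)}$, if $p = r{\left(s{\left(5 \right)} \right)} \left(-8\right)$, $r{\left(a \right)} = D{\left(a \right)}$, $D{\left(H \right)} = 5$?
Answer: $-48$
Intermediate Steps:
$r{\left(a \right)} = 5$
$p = -40$ ($p = 5 \left(-8\right) = -40$)
$p + T{\left(-119 \right)} = -40 + \left(111 - 119\right) = -40 - 8 = -48$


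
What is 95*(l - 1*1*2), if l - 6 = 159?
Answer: 15485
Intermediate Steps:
l = 165 (l = 6 + 159 = 165)
95*(l - 1*1*2) = 95*(165 - 1*1*2) = 95*(165 - 1*2) = 95*(165 - 2) = 95*163 = 15485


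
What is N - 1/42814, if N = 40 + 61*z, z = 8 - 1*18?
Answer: -24403981/42814 ≈ -570.00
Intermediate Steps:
z = -10 (z = 8 - 18 = -10)
N = -570 (N = 40 + 61*(-10) = 40 - 610 = -570)
N - 1/42814 = -570 - 1/42814 = -24403981/42814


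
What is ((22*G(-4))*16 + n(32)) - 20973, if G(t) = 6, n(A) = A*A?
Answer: -17837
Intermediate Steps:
n(A) = A²
((22*G(-4))*16 + n(32)) - 20973 = ((22*6)*16 + 32²) - 20973 = (132*16 + 1024) - 20973 = (2112 + 1024) - 20973 = 3136 - 20973 = -17837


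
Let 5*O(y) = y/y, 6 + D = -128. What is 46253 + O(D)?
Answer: 231266/5 ≈ 46253.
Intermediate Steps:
D = -134 (D = -6 - 128 = -134)
O(y) = ⅕ (O(y) = (y/y)/5 = (⅕)*1 = ⅕)
46253 + O(D) = 46253 + ⅕ = 231266/5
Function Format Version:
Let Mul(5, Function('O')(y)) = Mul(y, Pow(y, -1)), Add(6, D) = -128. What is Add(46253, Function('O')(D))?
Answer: Rational(231266, 5) ≈ 46253.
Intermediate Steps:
D = -134 (D = Add(-6, -128) = -134)
Function('O')(y) = Rational(1, 5) (Function('O')(y) = Mul(Rational(1, 5), Mul(y, Pow(y, -1))) = Mul(Rational(1, 5), 1) = Rational(1, 5))
Add(46253, Function('O')(D)) = Add(46253, Rational(1, 5)) = Rational(231266, 5)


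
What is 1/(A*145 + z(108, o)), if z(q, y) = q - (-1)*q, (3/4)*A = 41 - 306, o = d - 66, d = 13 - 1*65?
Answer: -3/153052 ≈ -1.9601e-5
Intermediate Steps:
d = -52 (d = 13 - 65 = -52)
o = -118 (o = -52 - 66 = -118)
A = -1060/3 (A = 4*(41 - 306)/3 = (4/3)*(-265) = -1060/3 ≈ -353.33)
z(q, y) = 2*q (z(q, y) = q + q = 2*q)
1/(A*145 + z(108, o)) = 1/(-1060/3*145 + 2*108) = 1/(-153700/3 + 216) = 1/(-153052/3) = -3/153052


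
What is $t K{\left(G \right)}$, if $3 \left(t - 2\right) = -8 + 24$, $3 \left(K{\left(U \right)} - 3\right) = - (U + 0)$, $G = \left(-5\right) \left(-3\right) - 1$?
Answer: $- \frac{110}{9} \approx -12.222$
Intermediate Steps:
$G = 14$ ($G = 15 - 1 = 14$)
$K{\left(U \right)} = 3 - \frac{U}{3}$ ($K{\left(U \right)} = 3 + \frac{\left(-1\right) \left(U + 0\right)}{3} = 3 + \frac{\left(-1\right) U}{3} = 3 - \frac{U}{3}$)
$t = \frac{22}{3}$ ($t = 2 + \frac{-8 + 24}{3} = 2 + \frac{1}{3} \cdot 16 = 2 + \frac{16}{3} = \frac{22}{3} \approx 7.3333$)
$t K{\left(G \right)} = \frac{22 \left(3 - \frac{14}{3}\right)}{3} = \frac{22}{3} \left(- \frac{5}{3}\right) = - \frac{110}{9}$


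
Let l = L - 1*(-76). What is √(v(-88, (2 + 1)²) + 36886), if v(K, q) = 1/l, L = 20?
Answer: 13*√125718/24 ≈ 192.06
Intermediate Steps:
l = 96 (l = 20 - 1*(-76) = 20 + 76 = 96)
v(K, q) = 1/96
√(v(-88, (2 + 1)²) + 36886) = √(1/96 + 36886) = √(3541057/96) = 13*√125718/24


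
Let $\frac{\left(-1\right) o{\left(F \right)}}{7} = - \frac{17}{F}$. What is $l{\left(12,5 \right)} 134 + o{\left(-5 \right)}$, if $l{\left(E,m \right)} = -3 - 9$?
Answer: $- \frac{8159}{5} \approx -1631.8$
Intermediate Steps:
$l{\left(E,m \right)} = -12$ ($l{\left(E,m \right)} = -3 - 9 = -12$)
$o{\left(F \right)} = \frac{119}{F}$ ($o{\left(F \right)} = - 7 \left(- \frac{17}{F}\right) = \frac{119}{F}$)
$l{\left(12,5 \right)} 134 + o{\left(-5 \right)} = \left(-12\right) 134 + \frac{119}{-5} = -1608 + 119 \left(- \frac{1}{5}\right) = -1608 - \frac{119}{5} = - \frac{8159}{5}$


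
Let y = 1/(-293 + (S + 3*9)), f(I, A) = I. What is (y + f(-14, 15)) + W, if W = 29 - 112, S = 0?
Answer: -25803/266 ≈ -97.004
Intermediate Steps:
W = -83
y = -1/266 (y = 1/(-293 + (0 + 3*9)) = 1/(-293 + (0 + 27)) = 1/(-293 + 27) = 1/(-266) = -1/266 ≈ -0.0037594)
(y + f(-14, 15)) + W = (-1/266 - 14) - 83 = -3725/266 - 83 = -25803/266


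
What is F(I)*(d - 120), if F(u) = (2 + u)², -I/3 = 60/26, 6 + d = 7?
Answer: -487424/169 ≈ -2884.2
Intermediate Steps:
d = 1 (d = -6 + 7 = 1)
I = -90/13 (I = -180/26 = -3*30/13 = -90/13 ≈ -6.9231)
F(I)*(d - 120) = (2 - 90/13)²*(1 - 120) = (-64/13)²*(-119) = (4096/169)*(-119) = -487424/169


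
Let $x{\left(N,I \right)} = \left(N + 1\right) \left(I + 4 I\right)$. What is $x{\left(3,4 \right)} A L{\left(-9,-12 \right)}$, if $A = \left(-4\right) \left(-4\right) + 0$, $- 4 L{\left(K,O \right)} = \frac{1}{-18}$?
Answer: $\frac{160}{9} \approx 17.778$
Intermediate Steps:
$L{\left(K,O \right)} = \frac{1}{72}$ ($L{\left(K,O \right)} = - \frac{1}{4 \left(-18\right)} = \left(- \frac{1}{4}\right) \left(- \frac{1}{18}\right) = \frac{1}{72}$)
$x{\left(N,I \right)} = 5 I \left(1 + N\right)$ ($x{\left(N,I \right)} = \left(1 + N\right) 5 I = 5 I \left(1 + N\right)$)
$A = 16$ ($A = 16 + 0 = 16$)
$x{\left(3,4 \right)} A L{\left(-9,-12 \right)} = 5 \cdot 4 \left(1 + 3\right) 16 \cdot \frac{1}{72} = 5 \cdot 4 \cdot 4 \cdot 16 \cdot \frac{1}{72} = 80 \cdot 16 \cdot \frac{1}{72} = 1280 \cdot \frac{1}{72} = \frac{160}{9}$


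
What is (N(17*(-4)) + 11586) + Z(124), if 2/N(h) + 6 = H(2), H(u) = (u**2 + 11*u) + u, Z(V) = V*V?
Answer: 296583/11 ≈ 26962.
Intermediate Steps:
Z(V) = V**2
H(u) = u**2 + 12*u
N(h) = 1/11 (N(h) = 2/(-6 + 2*(12 + 2)) = 2/(-6 + 2*14) = 2/(-6 + 28) = 2/22 = 2*(1/22) = 1/11)
(N(17*(-4)) + 11586) + Z(124) = (1/11 + 11586) + 124**2 = 127447/11 + 15376 = 296583/11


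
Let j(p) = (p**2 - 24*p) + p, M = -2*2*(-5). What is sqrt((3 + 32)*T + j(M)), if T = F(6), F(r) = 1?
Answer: 5*I ≈ 5.0*I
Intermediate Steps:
T = 1
M = 20 (M = -4*(-5) = 20)
j(p) = p**2 - 23*p
sqrt((3 + 32)*T + j(M)) = sqrt((3 + 32)*1 + 20*(-23 + 20)) = sqrt(35*1 + 20*(-3)) = sqrt(35 - 60) = sqrt(-25) = 5*I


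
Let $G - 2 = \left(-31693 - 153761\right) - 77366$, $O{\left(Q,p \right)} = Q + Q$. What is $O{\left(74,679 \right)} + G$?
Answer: $-262670$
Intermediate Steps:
$O{\left(Q,p \right)} = 2 Q$
$G = -262818$ ($G = 2 - 262820 = -262818$)
$O{\left(74,679 \right)} + G = 2 \cdot 74 - 262818 = 148 - 262818 = -262670$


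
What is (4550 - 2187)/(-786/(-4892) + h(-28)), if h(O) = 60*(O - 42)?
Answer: -5779898/10272807 ≈ -0.56264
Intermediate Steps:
h(O) = -2520 + 60*O (h(O) = 60*(-42 + O) = -2520 + 60*O)
(4550 - 2187)/(-786/(-4892) + h(-28)) = (4550 - 2187)/(-786/(-4892) + (-2520 + 60*(-28))) = 2363/(-786*(-1/4892) + (-2520 - 1680)) = 2363/(393/2446 - 4200) = 2363/(-10272807/2446) = 2363*(-2446/10272807) = -5779898/10272807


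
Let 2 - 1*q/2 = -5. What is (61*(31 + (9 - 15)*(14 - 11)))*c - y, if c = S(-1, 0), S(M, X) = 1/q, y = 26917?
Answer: -376045/14 ≈ -26860.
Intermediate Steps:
q = 14 (q = 4 - 2*(-5) = 4 + 10 = 14)
S(M, X) = 1/14
c = 1/14 ≈ 0.071429
(61*(31 + (9 - 15)*(14 - 11)))*c - y = (61*(31 + (9 - 15)*(14 - 11)))*(1/14) - 1*26917 = (61*(31 - 6*3))*(1/14) - 26917 = (61*(31 - 18))*(1/14) - 26917 = (61*13)*(1/14) - 26917 = 793*(1/14) - 26917 = 793/14 - 26917 = -376045/14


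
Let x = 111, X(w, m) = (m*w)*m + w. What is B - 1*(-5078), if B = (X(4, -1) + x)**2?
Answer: 19239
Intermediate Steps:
X(w, m) = w + w*m**2 (X(w, m) = w*m**2 + w = w + w*m**2)
B = 14161 (B = (4*(1 + (-1)**2) + 111)**2 = (4*(1 + 1) + 111)**2 = (4*2 + 111)**2 = (8 + 111)**2 = 119**2 = 14161)
B - 1*(-5078) = 14161 - 1*(-5078) = 14161 + 5078 = 19239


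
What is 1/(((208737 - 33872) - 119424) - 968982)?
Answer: -1/913541 ≈ -1.0946e-6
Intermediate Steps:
1/(((208737 - 33872) - 119424) - 968982) = 1/((174865 - 119424) - 968982) = 1/(55441 - 968982) = 1/(-913541) = -1/913541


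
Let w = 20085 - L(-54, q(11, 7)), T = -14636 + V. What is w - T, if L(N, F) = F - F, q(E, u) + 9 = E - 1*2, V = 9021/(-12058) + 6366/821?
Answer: 343655281591/9899618 ≈ 34714.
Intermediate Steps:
V = 69354987/9899618 (V = 9021*(-1/12058) + 6366*(1/821) = -9021/12058 + 6366/821 = 69354987/9899618 ≈ 7.0058)
q(E, u) = -11 + E (q(E, u) = -9 + (E - 1*2) = -9 + (E - 2) = -9 + (-2 + E) = -11 + E)
L(N, F) = 0
T = -144821454061/9899618 (T = -14636 + 69354987/9899618 = -144821454061/9899618 ≈ -14629.)
w = 20085 (w = 20085 - 1*0 = 20085 + 0 = 20085)
w - T = 20085 - 1*(-144821454061/9899618) = 20085 + 144821454061/9899618 = 343655281591/9899618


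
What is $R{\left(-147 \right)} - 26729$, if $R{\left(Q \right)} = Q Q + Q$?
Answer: $-5267$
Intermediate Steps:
$R{\left(Q \right)} = Q + Q^{2}$ ($R{\left(Q \right)} = Q^{2} + Q = Q + Q^{2}$)
$R{\left(-147 \right)} - 26729 = - 147 \left(1 - 147\right) - 26729 = \left(-147\right) \left(-146\right) - 26729 = 21462 - 26729 = -5267$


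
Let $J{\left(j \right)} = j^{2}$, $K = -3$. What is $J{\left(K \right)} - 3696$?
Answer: $-3687$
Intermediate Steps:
$J{\left(K \right)} - 3696 = \left(-3\right)^{2} - 3696 = 9 - 3696 = -3687$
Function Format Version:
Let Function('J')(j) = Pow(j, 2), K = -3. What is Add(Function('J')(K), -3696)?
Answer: -3687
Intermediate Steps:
Add(Function('J')(K), -3696) = Add(Pow(-3, 2), -3696) = Add(9, -3696) = -3687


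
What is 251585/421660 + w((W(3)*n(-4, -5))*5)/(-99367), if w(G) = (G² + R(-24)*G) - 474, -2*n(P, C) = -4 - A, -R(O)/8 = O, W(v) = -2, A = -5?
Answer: 4956755687/8379817844 ≈ 0.59151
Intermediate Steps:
R(O) = -8*O
n(P, C) = -½ (n(P, C) = -(-4 - 1*(-5))/2 = -(-4 + 5)/2 = -½*1 = -½)
w(G) = -474 + G² + 192*G (w(G) = (G² + (-8*(-24))*G) - 474 = (G² + 192*G) - 474 = -474 + G² + 192*G)
251585/421660 + w((W(3)*n(-4, -5))*5)/(-99367) = 251585/421660 + (-474 + (-2*(-½)*5)² + 192*(-2*(-½)*5))/(-99367) = 251585*(1/421660) + (-474 + (1*5)² + 192*(1*5))*(-1/99367) = 50317/84332 + (-474 + 5² + 192*5)*(-1/99367) = 50317/84332 + (-474 + 25 + 960)*(-1/99367) = 50317/84332 + 511*(-1/99367) = 50317/84332 - 511/99367 = 4956755687/8379817844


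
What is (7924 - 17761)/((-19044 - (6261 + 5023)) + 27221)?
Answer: 9837/3107 ≈ 3.1661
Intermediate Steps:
(7924 - 17761)/((-19044 - (6261 + 5023)) + 27221) = -9837/((-19044 - 1*11284) + 27221) = -9837/((-19044 - 11284) + 27221) = -9837/(-30328 + 27221) = -9837/(-3107) = -9837*(-1/3107) = 9837/3107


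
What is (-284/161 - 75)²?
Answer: 152744881/25921 ≈ 5892.7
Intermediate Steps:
(-284/161 - 75)² = (-12359/161)² = 152744881/25921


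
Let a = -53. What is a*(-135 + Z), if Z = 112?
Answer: 1219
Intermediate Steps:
a*(-135 + Z) = -53*(-135 + 112) = -53*(-23) = 1219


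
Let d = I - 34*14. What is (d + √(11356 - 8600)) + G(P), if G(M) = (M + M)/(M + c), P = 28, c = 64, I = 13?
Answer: -10635/23 + 2*√689 ≈ -409.89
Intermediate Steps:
G(M) = 2*M/(64 + M) (G(M) = (M + M)/(M + 64) = (2*M)/(64 + M) = 2*M/(64 + M))
d = -463 (d = 13 - 34*14 = 13 - 476 = -463)
(d + √(11356 - 8600)) + G(P) = (-463 + √(11356 - 8600)) + 2*28/(64 + 28) = (-463 + √2756) + 2*28/92 = (-463 + 2*√689) + 2*28*(1/92) = (-463 + 2*√689) + 14/23 = -10635/23 + 2*√689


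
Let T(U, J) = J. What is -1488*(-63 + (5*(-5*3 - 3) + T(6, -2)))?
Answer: 230640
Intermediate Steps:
-1488*(-63 + (5*(-5*3 - 3) + T(6, -2))) = -1488*(-63 + (5*(-5*3 - 3) - 2)) = -1488*(-63 + (5*(-15 - 3) - 2)) = -1488*(-63 + (5*(-18) - 2)) = -1488*(-63 + (-90 - 2)) = -1488*(-63 - 92) = -1488*(-155) = 230640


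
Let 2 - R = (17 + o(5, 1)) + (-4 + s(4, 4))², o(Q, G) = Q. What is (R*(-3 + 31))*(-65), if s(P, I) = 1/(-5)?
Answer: 342524/5 ≈ 68505.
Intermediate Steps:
s(P, I) = -⅕
R = -941/25 (R = 2 - ((17 + 5) + (-4 - ⅕)²) = 2 - (22 + (-21/5)²) = 2 - (22 + 441/25) = 2 - 1*991/25 = 2 - 991/25 = -941/25 ≈ -37.640)
(R*(-3 + 31))*(-65) = -941*(-3 + 31)/25*(-65) = -941/25*28*(-65) = -26348/25*(-65) = 342524/5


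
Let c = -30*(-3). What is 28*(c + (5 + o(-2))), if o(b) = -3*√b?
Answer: 2660 - 84*I*√2 ≈ 2660.0 - 118.79*I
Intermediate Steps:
c = 90 (c = -5*(-18) = 90)
28*(c + (5 + o(-2))) = 28*(90 + (5 - 3*I*√2)) = 28*(95 - 3*I*√2) = 2660 - 84*I*√2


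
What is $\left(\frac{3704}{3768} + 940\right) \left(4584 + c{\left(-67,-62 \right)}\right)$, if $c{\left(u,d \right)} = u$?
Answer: $\frac{2001947951}{471} \approx 4.2504 \cdot 10^{6}$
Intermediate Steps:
$\left(\frac{3704}{3768} + 940\right) \left(4584 + c{\left(-67,-62 \right)}\right) = \left(\frac{3704}{3768} + 940\right) \left(4584 - 67\right) = \left(3704 \cdot \frac{1}{3768} + 940\right) 4517 = \left(\frac{463}{471} + 940\right) 4517 = \frac{443203}{471} \cdot 4517 = \frac{2001947951}{471}$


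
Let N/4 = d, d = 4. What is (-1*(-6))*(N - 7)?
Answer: 54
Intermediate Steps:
N = 16 (N = 4*4 = 16)
(-1*(-6))*(N - 7) = (-1*(-6))*(16 - 7) = 6*9 = 54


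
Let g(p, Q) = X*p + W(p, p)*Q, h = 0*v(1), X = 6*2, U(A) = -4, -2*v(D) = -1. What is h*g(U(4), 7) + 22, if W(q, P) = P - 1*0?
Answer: 22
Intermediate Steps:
v(D) = ½ (v(D) = -½*(-1) = ½)
W(q, P) = P (W(q, P) = P + 0 = P)
X = 12
h = 0 (h = 0*(½) = 0)
g(p, Q) = 12*p + Q*p (g(p, Q) = 12*p + p*Q = 12*p + Q*p)
h*g(U(4), 7) + 22 = 0*(-4*(12 + 7)) + 22 = 0*(-4*19) + 22 = 0*(-76) + 22 = 0 + 22 = 22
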